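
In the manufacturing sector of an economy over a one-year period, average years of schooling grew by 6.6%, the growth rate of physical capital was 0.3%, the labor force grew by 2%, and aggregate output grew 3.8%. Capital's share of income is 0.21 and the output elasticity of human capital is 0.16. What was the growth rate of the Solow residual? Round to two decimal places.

1.42%

Labor's share = 1 − 0.21 − 0.16 = 0.63.
Physical capital: 0.21 × 0.3 = 0.063 pp.
Average years of schooling: 0.16 × 6.6 = 1.056 pp.
The labor force: 0.63 × 2 = 1.26 pp.
TFP growth = 3.8 − 2.379 = 1.421%.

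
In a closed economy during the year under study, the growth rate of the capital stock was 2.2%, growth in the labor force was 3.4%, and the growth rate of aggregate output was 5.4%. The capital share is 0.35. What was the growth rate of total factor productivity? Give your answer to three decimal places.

2.420%

Labor's share = 1 − 0.35 = 0.65.
The capital stock: 0.35 × 2.2 = 0.77 pp.
The labor force: 0.65 × 3.4 = 2.21 pp.
TFP growth = 5.4 − 2.98 = 2.42%.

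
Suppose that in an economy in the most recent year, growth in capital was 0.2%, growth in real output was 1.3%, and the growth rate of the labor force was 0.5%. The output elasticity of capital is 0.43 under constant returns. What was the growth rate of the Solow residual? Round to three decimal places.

0.929%

Labor's share = 1 − 0.43 = 0.57.
Capital: 0.43 × 0.2 = 0.086 pp.
The labor force: 0.57 × 0.5 = 0.285 pp.
TFP growth = 1.3 − 0.371 = 0.929%.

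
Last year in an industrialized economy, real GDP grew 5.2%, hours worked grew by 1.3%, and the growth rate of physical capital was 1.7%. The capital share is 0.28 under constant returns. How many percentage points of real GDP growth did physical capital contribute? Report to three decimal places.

Contribution = share × growth = 0.28 × 1.7 = 0.476 pp.

0.476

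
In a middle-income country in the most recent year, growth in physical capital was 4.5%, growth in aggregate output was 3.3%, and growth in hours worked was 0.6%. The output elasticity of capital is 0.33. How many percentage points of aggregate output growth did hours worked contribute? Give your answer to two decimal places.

0.40 pp

Labor's share = 1 − 0.33 = 0.67.
Contribution = share × growth = 0.67 × 0.6 = 0.402 pp.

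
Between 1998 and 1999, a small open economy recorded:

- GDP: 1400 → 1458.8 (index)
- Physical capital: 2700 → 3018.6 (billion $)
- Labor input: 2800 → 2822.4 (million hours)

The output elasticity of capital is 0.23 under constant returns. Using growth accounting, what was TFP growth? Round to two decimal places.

GDP growth = (1458.8 − 1400) / 1400 = 4.2%.
Physical capital growth = (3018.6 − 2700) / 2700 = 11.8%.
Labor input growth = (2822.4 − 2800) / 2800 = 0.8%.
Labor's share = 1 − 0.23 = 0.77.
Physical capital: 0.23 × 11.8 = 2.714 pp.
Labor input: 0.77 × 0.8 = 0.616 pp.
TFP growth = 4.2 − 3.33 = 0.87%.

0.87%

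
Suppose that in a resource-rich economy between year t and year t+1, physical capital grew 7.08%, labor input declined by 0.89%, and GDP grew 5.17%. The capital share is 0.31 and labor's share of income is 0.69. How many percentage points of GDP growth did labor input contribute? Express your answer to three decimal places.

-0.614 percentage points

Labor's share = 1 − 0.31 = 0.69.
Contribution = share × growth = 0.69 × (-0.89) = -0.6141 pp.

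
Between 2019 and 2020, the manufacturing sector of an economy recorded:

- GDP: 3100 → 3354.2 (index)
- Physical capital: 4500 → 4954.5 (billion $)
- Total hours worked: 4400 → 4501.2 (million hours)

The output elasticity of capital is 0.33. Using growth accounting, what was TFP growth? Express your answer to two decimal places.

3.33%

GDP growth = (3354.2 − 3100) / 3100 = 8.2%.
Physical capital growth = (4954.5 − 4500) / 4500 = 10.1%.
Total hours worked growth = (4501.2 − 4400) / 4400 = 2.3%.
Labor's share = 1 − 0.33 = 0.67.
Physical capital: 0.33 × 10.1 = 3.333 pp.
Total hours worked: 0.67 × 2.3 = 1.541 pp.
TFP growth = 8.2 − 4.874 = 3.326%.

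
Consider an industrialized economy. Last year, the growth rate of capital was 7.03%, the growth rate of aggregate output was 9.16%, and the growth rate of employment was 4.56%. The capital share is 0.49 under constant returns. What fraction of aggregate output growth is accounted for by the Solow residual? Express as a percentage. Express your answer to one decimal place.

The Solow residual accounted for 37.0% of growth.

Labor's share = 1 − 0.49 = 0.51.
Capital: 0.49 × 7.03 = 3.4447 pp.
Employment: 0.51 × 4.56 = 2.3256 pp.
TFP growth = 9.16 − 5.7703 = 3.3897%.
TFP share of growth = 3.3897 / 9.16 × 100 = 37.005%.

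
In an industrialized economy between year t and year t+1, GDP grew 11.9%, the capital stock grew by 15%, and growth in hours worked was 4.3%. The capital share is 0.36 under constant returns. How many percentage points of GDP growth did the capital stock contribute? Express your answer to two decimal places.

5.40 pp

Contribution = share × growth = 0.36 × 15 = 5.4 pp.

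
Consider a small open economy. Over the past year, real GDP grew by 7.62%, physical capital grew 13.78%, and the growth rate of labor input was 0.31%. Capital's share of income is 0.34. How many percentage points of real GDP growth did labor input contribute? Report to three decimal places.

0.205 percentage points

Labor's share = 1 − 0.34 = 0.66.
Contribution = share × growth = 0.66 × 0.31 = 0.2046 pp.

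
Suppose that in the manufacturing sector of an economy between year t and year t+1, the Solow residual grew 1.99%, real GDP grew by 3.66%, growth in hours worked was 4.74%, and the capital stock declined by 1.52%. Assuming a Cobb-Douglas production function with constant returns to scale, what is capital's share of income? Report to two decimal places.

gY = gA + α·gK + (1−α)·gL, so gY − gA − gL = α(gK − gL).
3.66 − 1.99 − 4.74 = α × (-1.52 − 4.74).
-3.07 = -6.26 α, so α = 0.4904.

α = 0.49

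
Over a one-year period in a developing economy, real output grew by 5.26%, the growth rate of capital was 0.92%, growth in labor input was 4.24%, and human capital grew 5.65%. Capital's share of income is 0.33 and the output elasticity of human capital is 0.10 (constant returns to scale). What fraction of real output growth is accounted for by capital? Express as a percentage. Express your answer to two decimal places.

5.77%

Capital contributed 0.33 × 0.92 = 0.3036 pp.
Share of growth = 0.3036 / 5.26 × 100 = 5.7719%.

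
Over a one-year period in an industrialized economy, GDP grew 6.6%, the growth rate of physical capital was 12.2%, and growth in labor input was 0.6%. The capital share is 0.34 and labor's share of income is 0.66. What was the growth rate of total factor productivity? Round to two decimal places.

2.06%

Labor's share = 1 − 0.34 = 0.66.
Physical capital: 0.34 × 12.2 = 4.148 pp.
Labor input: 0.66 × 0.6 = 0.396 pp.
TFP growth = 6.6 − 4.544 = 2.056%.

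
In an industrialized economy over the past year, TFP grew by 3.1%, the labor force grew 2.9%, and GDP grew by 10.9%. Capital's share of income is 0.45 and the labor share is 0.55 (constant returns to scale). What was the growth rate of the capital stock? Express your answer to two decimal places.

Labor's share = 1 − 0.45 = 0.55.
gY = gA + 0.55×2.9 + 0.45×g.
0.45×g = 10.9 − 3.1 − 1.595 = 6.205.
g = 6.205 / 0.45 = 13.7889%.

The capital stock grew 13.79%.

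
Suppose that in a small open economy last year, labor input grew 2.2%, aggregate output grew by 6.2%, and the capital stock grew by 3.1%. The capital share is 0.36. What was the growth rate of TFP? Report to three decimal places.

3.676%

Labor's share = 1 − 0.36 = 0.64.
The capital stock: 0.36 × 3.1 = 1.116 pp.
Labor input: 0.64 × 2.2 = 1.408 pp.
TFP growth = 6.2 − 2.524 = 3.676%.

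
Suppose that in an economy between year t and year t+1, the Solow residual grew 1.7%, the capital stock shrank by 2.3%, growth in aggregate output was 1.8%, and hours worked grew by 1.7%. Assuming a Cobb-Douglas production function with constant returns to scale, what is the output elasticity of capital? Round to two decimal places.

0.40

gY = gA + α·gK + (1−α)·gL, so gY − gA − gL = α(gK − gL).
1.8 − 1.7 − 1.7 = α × (-2.3 − 1.7).
-1.6 = -4 α, so α = 0.4.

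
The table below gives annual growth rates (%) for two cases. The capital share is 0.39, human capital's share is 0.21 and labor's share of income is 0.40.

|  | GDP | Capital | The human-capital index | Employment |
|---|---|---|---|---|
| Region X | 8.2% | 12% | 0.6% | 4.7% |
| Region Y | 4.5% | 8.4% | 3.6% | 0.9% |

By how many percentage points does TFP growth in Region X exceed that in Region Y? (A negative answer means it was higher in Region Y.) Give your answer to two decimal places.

Labor's share = 1 − 0.39 − 0.21 = 0.4.
Region X: TFP = 8.2 − 4.68 − 0.126 − 1.88 = 1.514%.
Region Y: TFP = 4.5 − 3.276 − 0.756 − 0.36 = 0.108%.
Difference = 1.514 − (0.108) = 1.406 pp.

1.41 percentage points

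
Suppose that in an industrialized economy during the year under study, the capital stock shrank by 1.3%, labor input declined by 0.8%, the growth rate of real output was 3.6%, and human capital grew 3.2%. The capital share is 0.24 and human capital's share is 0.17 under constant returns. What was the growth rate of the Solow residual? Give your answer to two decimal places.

Labor's share = 1 − 0.24 − 0.17 = 0.59.
The capital stock: 0.24 × (-1.3) = -0.312 pp.
Human capital: 0.17 × 3.2 = 0.544 pp.
Labor input: 0.59 × (-0.8) = -0.472 pp.
TFP growth = 3.6 + 0.24 = 3.84%.

3.84%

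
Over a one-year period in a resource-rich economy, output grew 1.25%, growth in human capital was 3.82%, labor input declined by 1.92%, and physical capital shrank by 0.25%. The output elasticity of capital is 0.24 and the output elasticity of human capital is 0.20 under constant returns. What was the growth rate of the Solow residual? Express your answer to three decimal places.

1.621%

Labor's share = 1 − 0.24 − 0.2 = 0.56.
Physical capital: 0.24 × (-0.25) = -0.06 pp.
Human capital: 0.2 × 3.82 = 0.764 pp.
Labor input: 0.56 × (-1.92) = -1.0752 pp.
TFP growth = 1.25 + 0.3712 = 1.6212%.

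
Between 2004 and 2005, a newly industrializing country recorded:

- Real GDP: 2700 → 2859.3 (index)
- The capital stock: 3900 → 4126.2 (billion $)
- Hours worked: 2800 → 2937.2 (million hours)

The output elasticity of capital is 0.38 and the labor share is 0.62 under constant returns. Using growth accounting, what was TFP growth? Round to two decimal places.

0.66%

Real GDP growth = (2859.3 − 2700) / 2700 = 5.9%.
The capital stock growth = (4126.2 − 3900) / 3900 = 5.8%.
Hours worked growth = (2937.2 − 2800) / 2800 = 4.9%.
Labor's share = 1 − 0.38 = 0.62.
The capital stock: 0.38 × 5.8 = 2.204 pp.
Hours worked: 0.62 × 4.9 = 3.038 pp.
TFP growth = 5.9 − 5.242 = 0.658%.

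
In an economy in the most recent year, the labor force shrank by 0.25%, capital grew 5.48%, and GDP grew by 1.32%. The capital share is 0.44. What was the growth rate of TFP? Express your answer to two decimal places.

Labor's share = 1 − 0.44 = 0.56.
Capital: 0.44 × 5.48 = 2.4112 pp.
The labor force: 0.56 × (-0.25) = -0.14 pp.
TFP growth = 1.32 − 2.2712 = -0.9512%.

-0.95%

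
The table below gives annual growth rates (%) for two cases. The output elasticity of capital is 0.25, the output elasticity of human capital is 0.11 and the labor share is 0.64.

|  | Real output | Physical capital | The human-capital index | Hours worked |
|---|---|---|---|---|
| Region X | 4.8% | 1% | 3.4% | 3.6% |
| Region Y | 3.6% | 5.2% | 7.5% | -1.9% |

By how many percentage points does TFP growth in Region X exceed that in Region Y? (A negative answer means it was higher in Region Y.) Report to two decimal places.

-0.82 percentage points

Labor's share = 1 − 0.25 − 0.11 = 0.64.
Region X: TFP = 4.8 − 0.25 − 0.374 − 2.304 = 1.872%.
Region Y: TFP = 3.6 − 1.3 − 0.825 + 1.216 = 2.691%.
Difference = 1.872 − (2.691) = -0.819 pp.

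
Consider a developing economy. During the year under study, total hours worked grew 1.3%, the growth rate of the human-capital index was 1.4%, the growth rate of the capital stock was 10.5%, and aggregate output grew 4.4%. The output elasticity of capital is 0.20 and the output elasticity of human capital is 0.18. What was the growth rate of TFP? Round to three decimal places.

Labor's share = 1 − 0.2 − 0.18 = 0.62.
The capital stock: 0.2 × 10.5 = 2.1 pp.
The human-capital index: 0.18 × 1.4 = 0.252 pp.
Total hours worked: 0.62 × 1.3 = 0.806 pp.
TFP growth = 4.4 − 3.158 = 1.242%.

1.242%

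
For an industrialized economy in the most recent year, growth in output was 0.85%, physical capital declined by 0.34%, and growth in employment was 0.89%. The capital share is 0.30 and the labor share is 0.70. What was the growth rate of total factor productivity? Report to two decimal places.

0.33%

Labor's share = 1 − 0.3 = 0.7.
Physical capital: 0.3 × (-0.34) = -0.102 pp.
Employment: 0.7 × 0.89 = 0.623 pp.
TFP growth = 0.85 − 0.521 = 0.329%.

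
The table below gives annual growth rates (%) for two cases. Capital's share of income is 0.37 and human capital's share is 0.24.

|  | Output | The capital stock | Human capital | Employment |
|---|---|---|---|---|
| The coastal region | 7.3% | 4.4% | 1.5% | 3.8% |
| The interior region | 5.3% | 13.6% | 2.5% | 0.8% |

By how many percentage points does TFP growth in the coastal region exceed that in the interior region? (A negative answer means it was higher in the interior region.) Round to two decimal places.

Labor's share = 1 − 0.37 − 0.24 = 0.39.
The coastal region: TFP = 7.3 − 1.628 − 0.36 − 1.482 = 3.83%.
The interior region: TFP = 5.3 − 5.032 − 0.6 − 0.312 = -0.644%.
Difference = 3.83 − (-0.644) = 4.474 pp.

4.47 percentage points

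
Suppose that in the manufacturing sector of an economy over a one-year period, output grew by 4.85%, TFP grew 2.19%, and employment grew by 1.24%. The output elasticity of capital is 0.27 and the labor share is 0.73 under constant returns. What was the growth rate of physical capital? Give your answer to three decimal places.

6.499%

Labor's share = 1 − 0.27 = 0.73.
gY = gA + 0.73×1.24 + 0.27×g.
0.27×g = 4.85 − 2.19 − 0.9052 = 1.7548.
g = 1.7548 / 0.27 = 6.49926%.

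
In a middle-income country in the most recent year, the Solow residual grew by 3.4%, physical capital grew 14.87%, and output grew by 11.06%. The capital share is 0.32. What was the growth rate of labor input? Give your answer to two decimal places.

Labor's share = 1 − 0.32 = 0.68.
gY = gA + 0.32×14.87 + 0.68×g.
0.68×g = 11.06 − 3.4 − 4.7584 = 2.9016.
g = 2.9016 / 0.68 = 4.2671%.

4.27%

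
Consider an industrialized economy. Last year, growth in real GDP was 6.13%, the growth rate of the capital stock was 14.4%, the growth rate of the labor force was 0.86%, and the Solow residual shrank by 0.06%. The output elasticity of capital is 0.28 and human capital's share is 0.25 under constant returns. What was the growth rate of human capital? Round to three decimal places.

Labor's share = 1 − 0.28 − 0.25 = 0.47.
gY = gA + 0.28×14.4 + 0.47×0.86 + 0.25×g.
0.25×g = 6.13 + 0.06 − 4.4362 = 1.7538.
g = 1.7538 / 0.25 = 7.0152%.

Human capital growth was 7.015%.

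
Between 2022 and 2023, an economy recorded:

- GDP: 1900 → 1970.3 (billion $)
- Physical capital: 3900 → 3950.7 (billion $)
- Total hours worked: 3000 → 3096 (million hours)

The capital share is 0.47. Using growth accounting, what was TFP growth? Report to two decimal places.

1.39%

GDP growth = (1970.3 − 1900) / 1900 = 3.7%.
Physical capital growth = (3950.7 − 3900) / 3900 = 1.3%.
Total hours worked growth = (3096 − 3000) / 3000 = 3.2%.
Labor's share = 1 − 0.47 = 0.53.
Physical capital: 0.47 × 1.3 = 0.611 pp.
Total hours worked: 0.53 × 3.2 = 1.696 pp.
TFP growth = 3.7 − 2.307 = 1.393%.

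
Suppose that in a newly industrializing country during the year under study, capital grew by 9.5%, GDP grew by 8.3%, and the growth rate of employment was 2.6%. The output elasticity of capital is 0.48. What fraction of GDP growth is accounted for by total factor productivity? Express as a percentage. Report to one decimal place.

28.8%

Labor's share = 1 − 0.48 = 0.52.
Capital: 0.48 × 9.5 = 4.56 pp.
Employment: 0.52 × 2.6 = 1.352 pp.
TFP growth = 8.3 − 5.912 = 2.388%.
TFP share of growth = 2.388 / 8.3 × 100 = 28.771%.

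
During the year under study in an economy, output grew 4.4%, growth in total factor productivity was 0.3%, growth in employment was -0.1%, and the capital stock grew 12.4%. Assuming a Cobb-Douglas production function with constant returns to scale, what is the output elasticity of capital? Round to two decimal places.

gY = gA + α·gK + (1−α)·gL, so gY − gA − gL = α(gK − gL).
4.4 − 0.3 + 0.1 = α × (12.4 − (-0.1)).
4.2 = 12.5 α, so α = 0.336.

0.34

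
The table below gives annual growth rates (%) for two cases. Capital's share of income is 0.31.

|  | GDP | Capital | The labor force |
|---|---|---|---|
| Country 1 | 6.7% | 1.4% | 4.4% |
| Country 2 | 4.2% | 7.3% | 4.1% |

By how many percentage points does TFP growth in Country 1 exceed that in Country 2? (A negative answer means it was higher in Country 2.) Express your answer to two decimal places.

4.12 percentage points

Labor's share = 1 − 0.31 = 0.69.
Country 1: TFP = 6.7 − 0.434 − 3.036 = 3.23%.
Country 2: TFP = 4.2 − 2.263 − 2.829 = -0.892%.
Difference = 3.23 − (-0.892) = 4.122 pp.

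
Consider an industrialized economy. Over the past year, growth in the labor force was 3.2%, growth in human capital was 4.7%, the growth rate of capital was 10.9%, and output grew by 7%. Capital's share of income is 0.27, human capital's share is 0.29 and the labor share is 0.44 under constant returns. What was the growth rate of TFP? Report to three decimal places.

Labor's share = 1 − 0.27 − 0.29 = 0.44.
Capital: 0.27 × 10.9 = 2.943 pp.
Human capital: 0.29 × 4.7 = 1.363 pp.
The labor force: 0.44 × 3.2 = 1.408 pp.
TFP growth = 7 − 5.714 = 1.286%.

TFP grew 1.286%.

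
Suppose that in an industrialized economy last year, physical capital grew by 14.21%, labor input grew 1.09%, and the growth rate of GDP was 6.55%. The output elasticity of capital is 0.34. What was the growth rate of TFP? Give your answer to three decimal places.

0.999%

Labor's share = 1 − 0.34 = 0.66.
Physical capital: 0.34 × 14.21 = 4.8314 pp.
Labor input: 0.66 × 1.09 = 0.7194 pp.
TFP growth = 6.55 − 5.5508 = 0.9992%.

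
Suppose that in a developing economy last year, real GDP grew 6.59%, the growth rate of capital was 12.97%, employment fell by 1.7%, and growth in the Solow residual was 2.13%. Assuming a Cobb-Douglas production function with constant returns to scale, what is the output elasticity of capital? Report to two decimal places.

The output elasticity of capital is 0.42.

gY = gA + α·gK + (1−α)·gL, so gY − gA − gL = α(gK − gL).
6.59 − 2.13 + 1.7 = α × (12.97 − (-1.7)).
6.16 = 14.67 α, so α = 0.4199.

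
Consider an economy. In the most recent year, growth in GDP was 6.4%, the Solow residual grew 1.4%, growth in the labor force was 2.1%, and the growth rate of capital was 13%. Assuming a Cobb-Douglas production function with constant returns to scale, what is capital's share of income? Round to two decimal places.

gY = gA + α·gK + (1−α)·gL, so gY − gA − gL = α(gK − gL).
6.4 − 1.4 − 2.1 = α × (13 − 2.1).
2.9 = 10.9 α, so α = 0.2661.

Capital's share of income is 0.27.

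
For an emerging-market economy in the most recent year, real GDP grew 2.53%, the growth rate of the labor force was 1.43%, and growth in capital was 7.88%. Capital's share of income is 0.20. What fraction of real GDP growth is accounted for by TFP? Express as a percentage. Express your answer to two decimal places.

TFP accounted for -7.51% of growth.

Labor's share = 1 − 0.2 = 0.8.
Capital: 0.2 × 7.88 = 1.576 pp.
The labor force: 0.8 × 1.43 = 1.144 pp.
TFP growth = 2.53 − 2.72 = -0.19%.
TFP share of growth = -0.19 / 2.53 × 100 = -7.5099%.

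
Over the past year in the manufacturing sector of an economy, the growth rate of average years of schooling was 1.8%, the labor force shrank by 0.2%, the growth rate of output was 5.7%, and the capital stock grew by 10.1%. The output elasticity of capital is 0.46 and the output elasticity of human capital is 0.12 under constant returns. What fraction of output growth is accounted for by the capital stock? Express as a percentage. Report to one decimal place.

The capital stock contributed 0.46 × 10.1 = 4.646 pp.
Share of growth = 4.646 / 5.7 × 100 = 81.509%.

81.5%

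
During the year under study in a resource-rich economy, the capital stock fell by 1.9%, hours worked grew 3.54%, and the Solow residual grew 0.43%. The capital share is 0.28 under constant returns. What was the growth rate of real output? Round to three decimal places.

Labor's share = 1 − 0.28 = 0.72.
The capital stock: 0.28 × (-1.9) = -0.532 pp.
Hours worked: 0.72 × 3.54 = 2.5488 pp.
Output growth = 0.43 + 2.0168 = 2.4468%.

Real output growth was 2.447%.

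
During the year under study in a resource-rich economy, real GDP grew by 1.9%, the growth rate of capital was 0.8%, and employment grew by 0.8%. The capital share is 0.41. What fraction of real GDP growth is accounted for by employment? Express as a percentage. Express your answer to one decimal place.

Labor's share = 1 − 0.41 = 0.59.
Employment contributed 0.59 × 0.8 = 0.472 pp.
Share of growth = 0.472 / 1.9 × 100 = 24.842%.

24.8%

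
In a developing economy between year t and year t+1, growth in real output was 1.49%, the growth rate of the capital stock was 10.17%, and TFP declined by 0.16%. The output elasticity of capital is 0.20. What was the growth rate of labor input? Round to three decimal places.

-0.480%

Labor's share = 1 − 0.2 = 0.8.
gY = gA + 0.2×10.17 + 0.8×g.
0.8×g = 1.49 + 0.16 − 2.034 = -0.384.
g = -0.384 / 0.8 = -0.48%.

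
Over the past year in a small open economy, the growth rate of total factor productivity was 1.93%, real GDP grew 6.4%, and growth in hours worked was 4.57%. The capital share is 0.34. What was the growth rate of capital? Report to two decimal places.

Labor's share = 1 − 0.34 = 0.66.
gY = gA + 0.66×4.57 + 0.34×g.
0.34×g = 6.4 − 1.93 − 3.0162 = 1.4538.
g = 1.4538 / 0.34 = 4.2759%.

4.28%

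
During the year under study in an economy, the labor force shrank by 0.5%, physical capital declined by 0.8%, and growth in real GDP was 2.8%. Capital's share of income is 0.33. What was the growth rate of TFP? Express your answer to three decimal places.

Labor's share = 1 − 0.33 = 0.67.
Physical capital: 0.33 × (-0.8) = -0.264 pp.
The labor force: 0.67 × (-0.5) = -0.335 pp.
TFP growth = 2.8 + 0.599 = 3.399%.

TFP growth was 3.399%.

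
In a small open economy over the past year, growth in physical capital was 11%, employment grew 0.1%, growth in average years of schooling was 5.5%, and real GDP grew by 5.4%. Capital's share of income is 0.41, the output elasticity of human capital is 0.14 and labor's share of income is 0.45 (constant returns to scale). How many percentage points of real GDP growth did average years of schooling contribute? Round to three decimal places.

0.770 percentage points

Contribution = share × growth = 0.14 × 5.5 = 0.77 pp.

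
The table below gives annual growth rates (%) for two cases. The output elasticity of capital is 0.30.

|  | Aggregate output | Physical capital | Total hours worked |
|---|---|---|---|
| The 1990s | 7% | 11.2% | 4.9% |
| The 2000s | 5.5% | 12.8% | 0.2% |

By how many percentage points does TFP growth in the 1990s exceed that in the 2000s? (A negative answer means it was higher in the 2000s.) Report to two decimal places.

Labor's share = 1 − 0.3 = 0.7.
The 1990s: TFP = 7 − 3.36 − 3.43 = 0.21%.
The 2000s: TFP = 5.5 − 3.84 − 0.14 = 1.52%.
Difference = 0.21 − (1.52) = -1.31 pp.

-1.31 percentage points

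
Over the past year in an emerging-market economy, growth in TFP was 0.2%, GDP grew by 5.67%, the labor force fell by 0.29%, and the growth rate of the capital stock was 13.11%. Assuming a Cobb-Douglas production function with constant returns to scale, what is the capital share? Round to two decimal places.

0.43

gY = gA + α·gK + (1−α)·gL, so gY − gA − gL = α(gK − gL).
5.67 − 0.2 + 0.29 = α × (13.11 − (-0.29)).
5.76 = 13.4 α, so α = 0.4299.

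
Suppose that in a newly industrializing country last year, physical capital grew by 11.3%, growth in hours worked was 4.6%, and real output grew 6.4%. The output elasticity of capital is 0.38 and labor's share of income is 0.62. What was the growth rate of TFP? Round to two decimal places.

-0.75%

Labor's share = 1 − 0.38 = 0.62.
Physical capital: 0.38 × 11.3 = 4.294 pp.
Hours worked: 0.62 × 4.6 = 2.852 pp.
TFP growth = 6.4 − 7.146 = -0.746%.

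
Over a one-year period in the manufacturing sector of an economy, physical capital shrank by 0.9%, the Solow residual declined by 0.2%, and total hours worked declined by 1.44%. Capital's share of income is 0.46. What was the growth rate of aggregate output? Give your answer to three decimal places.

Labor's share = 1 − 0.46 = 0.54.
Physical capital: 0.46 × (-0.9) = -0.414 pp.
Total hours worked: 0.54 × (-1.44) = -0.7776 pp.
Output growth = -0.2 + (-1.1916) = -1.3916%.

-1.392%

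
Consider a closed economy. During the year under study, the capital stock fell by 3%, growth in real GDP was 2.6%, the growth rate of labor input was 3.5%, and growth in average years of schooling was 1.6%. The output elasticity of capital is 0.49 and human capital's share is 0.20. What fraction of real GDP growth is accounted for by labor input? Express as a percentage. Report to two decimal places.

Labor's share = 1 − 0.49 − 0.2 = 0.31.
Labor input contributed 0.31 × 3.5 = 1.085 pp.
Share of growth = 1.085 / 2.6 × 100 = 41.7308%.

Labor input accounted for 41.73% of growth.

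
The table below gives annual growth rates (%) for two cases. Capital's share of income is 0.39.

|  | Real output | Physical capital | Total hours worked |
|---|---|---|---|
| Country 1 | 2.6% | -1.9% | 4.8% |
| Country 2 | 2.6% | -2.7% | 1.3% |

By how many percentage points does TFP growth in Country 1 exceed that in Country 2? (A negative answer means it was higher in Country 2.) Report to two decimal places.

Labor's share = 1 − 0.39 = 0.61.
Country 1: TFP = 2.6 + 0.741 − 2.928 = 0.413%.
Country 2: TFP = 2.6 + 1.053 − 0.793 = 2.86%.
Difference = 0.413 − (2.86) = -2.447 pp.

-2.45 percentage points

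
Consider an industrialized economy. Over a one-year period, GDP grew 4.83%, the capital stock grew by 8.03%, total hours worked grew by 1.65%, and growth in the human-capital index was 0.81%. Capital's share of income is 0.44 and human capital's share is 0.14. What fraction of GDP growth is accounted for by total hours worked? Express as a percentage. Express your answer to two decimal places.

Total hours worked accounted for 14.35% of growth.

Labor's share = 1 − 0.44 − 0.14 = 0.42.
Total hours worked contributed 0.42 × 1.65 = 0.693 pp.
Share of growth = 0.693 / 4.83 × 100 = 14.3478%.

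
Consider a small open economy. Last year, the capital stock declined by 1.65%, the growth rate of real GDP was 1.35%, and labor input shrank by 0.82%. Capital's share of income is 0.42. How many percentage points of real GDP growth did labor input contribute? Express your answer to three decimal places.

Labor's share = 1 − 0.42 = 0.58.
Contribution = share × growth = 0.58 × (-0.82) = -0.4756 pp.

-0.476 pp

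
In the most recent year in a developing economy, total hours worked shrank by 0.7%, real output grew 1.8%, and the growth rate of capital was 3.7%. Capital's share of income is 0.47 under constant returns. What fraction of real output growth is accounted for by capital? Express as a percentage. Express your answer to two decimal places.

Capital contributed 0.47 × 3.7 = 1.739 pp.
Share of growth = 1.739 / 1.8 × 100 = 96.6111%.

Capital accounted for 96.61% of growth.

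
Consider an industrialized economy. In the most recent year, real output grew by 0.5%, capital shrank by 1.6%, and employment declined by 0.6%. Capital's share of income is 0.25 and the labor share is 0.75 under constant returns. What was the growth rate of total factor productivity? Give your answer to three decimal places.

Total factor productivity grew 1.350%.

Labor's share = 1 − 0.25 = 0.75.
Capital: 0.25 × (-1.6) = -0.4 pp.
Employment: 0.75 × (-0.6) = -0.45 pp.
TFP growth = 0.5 + 0.85 = 1.35%.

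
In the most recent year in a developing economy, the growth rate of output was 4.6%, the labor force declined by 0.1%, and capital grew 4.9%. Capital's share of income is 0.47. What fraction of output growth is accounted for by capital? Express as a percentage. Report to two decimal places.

50.07%

Capital contributed 0.47 × 4.9 = 2.303 pp.
Share of growth = 2.303 / 4.6 × 100 = 50.0652%.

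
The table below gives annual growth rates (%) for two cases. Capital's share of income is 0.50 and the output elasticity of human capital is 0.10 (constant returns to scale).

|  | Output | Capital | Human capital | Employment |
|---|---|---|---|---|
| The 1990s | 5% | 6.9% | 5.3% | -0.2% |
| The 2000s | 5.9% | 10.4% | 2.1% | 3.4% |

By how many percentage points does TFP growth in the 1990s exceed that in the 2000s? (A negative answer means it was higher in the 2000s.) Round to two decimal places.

1.97 percentage points

Labor's share = 1 − 0.5 − 0.1 = 0.4.
The 1990s: TFP = 5 − 3.45 − 0.53 + 0.08 = 1.1%.
The 2000s: TFP = 5.9 − 5.2 − 0.21 − 1.36 = -0.87%.
Difference = 1.1 − (-0.87) = 1.97 pp.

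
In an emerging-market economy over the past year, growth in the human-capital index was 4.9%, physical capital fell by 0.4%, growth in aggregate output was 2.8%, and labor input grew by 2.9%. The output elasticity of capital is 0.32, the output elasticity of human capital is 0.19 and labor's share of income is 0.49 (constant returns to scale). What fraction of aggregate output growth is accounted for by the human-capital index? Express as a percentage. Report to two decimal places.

The human-capital index accounted for 33.25% of growth.

The human-capital index contributed 0.19 × 4.9 = 0.931 pp.
Share of growth = 0.931 / 2.8 × 100 = 33.25%.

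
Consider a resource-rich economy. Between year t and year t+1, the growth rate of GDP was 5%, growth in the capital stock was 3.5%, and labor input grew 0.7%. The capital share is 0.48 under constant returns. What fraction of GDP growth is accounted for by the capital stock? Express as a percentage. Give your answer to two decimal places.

33.60%

The capital stock contributed 0.48 × 3.5 = 1.68 pp.
Share of growth = 1.68 / 5 × 100 = 33.6%.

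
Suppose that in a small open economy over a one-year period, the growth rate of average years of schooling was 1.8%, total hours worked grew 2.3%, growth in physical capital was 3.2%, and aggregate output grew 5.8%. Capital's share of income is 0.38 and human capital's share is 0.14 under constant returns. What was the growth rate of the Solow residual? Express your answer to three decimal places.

Labor's share = 1 − 0.38 − 0.14 = 0.48.
Physical capital: 0.38 × 3.2 = 1.216 pp.
Average years of schooling: 0.14 × 1.8 = 0.252 pp.
Total hours worked: 0.48 × 2.3 = 1.104 pp.
TFP growth = 5.8 − 2.572 = 3.228%.

3.228%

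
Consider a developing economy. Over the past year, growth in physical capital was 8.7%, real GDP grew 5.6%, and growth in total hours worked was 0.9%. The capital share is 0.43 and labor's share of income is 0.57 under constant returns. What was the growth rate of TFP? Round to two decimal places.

1.35%

Labor's share = 1 − 0.43 = 0.57.
Physical capital: 0.43 × 8.7 = 3.741 pp.
Total hours worked: 0.57 × 0.9 = 0.513 pp.
TFP growth = 5.6 − 4.254 = 1.346%.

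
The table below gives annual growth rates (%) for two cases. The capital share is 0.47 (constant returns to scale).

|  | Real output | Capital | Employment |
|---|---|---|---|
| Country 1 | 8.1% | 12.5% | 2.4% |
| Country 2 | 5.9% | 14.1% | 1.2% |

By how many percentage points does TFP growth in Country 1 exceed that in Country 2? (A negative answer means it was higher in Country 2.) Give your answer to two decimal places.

Labor's share = 1 − 0.47 = 0.53.
Country 1: TFP = 8.1 − 5.875 − 1.272 = 0.953%.
Country 2: TFP = 5.9 − 6.627 − 0.636 = -1.363%.
Difference = 0.953 − (-1.363) = 2.316 pp.

2.32 percentage points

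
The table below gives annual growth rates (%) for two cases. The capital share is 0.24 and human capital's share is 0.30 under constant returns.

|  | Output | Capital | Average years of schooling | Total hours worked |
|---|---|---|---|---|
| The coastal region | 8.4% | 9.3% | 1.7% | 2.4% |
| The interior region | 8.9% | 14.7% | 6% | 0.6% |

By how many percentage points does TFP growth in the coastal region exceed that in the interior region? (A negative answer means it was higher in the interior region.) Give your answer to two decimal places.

1.26 percentage points

Labor's share = 1 − 0.24 − 0.3 = 0.46.
The coastal region: TFP = 8.4 − 2.232 − 0.51 − 1.104 = 4.554%.
The interior region: TFP = 8.9 − 3.528 − 1.8 − 0.276 = 3.296%.
Difference = 4.554 − (3.296) = 1.258 pp.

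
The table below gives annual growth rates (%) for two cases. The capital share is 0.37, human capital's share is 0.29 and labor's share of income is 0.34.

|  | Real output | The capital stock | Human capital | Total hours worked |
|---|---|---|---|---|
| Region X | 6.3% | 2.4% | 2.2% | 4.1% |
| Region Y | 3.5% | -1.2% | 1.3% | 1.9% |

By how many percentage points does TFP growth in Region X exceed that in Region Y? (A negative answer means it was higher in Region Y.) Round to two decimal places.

0.46 percentage points

Labor's share = 1 − 0.37 − 0.29 = 0.34.
Region X: TFP = 6.3 − 0.888 − 0.638 − 1.394 = 3.38%.
Region Y: TFP = 3.5 + 0.444 − 0.377 − 0.646 = 2.921%.
Difference = 3.38 − (2.921) = 0.459 pp.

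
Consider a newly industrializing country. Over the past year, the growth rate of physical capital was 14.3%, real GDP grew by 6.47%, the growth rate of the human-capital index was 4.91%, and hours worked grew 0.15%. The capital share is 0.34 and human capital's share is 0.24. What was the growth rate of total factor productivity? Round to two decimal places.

0.37%

Labor's share = 1 − 0.34 − 0.24 = 0.42.
Physical capital: 0.34 × 14.3 = 4.862 pp.
The human-capital index: 0.24 × 4.91 = 1.1784 pp.
Hours worked: 0.42 × 0.15 = 0.063 pp.
TFP growth = 6.47 − 6.1034 = 0.3666%.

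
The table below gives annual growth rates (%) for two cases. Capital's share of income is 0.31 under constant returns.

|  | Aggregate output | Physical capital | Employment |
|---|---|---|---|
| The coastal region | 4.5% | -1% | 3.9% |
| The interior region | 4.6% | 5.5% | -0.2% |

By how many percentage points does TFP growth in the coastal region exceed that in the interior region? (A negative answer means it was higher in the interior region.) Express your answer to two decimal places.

Labor's share = 1 − 0.31 = 0.69.
The coastal region: TFP = 4.5 + 0.31 − 2.691 = 2.119%.
The interior region: TFP = 4.6 − 1.705 + 0.138 = 3.033%.
Difference = 2.119 − (3.033) = -0.914 pp.

-0.91 percentage points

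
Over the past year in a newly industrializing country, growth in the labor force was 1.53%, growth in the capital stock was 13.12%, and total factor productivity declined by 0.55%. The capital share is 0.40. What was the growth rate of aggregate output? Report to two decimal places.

5.62%

Labor's share = 1 − 0.4 = 0.6.
The capital stock: 0.4 × 13.12 = 5.248 pp.
The labor force: 0.6 × 1.53 = 0.918 pp.
Output growth = -0.55 + 6.166 = 5.616%.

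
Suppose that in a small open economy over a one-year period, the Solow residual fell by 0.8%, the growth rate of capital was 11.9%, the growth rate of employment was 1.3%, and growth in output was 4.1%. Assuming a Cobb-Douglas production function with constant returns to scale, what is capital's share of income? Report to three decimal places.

gY = gA + α·gK + (1−α)·gL, so gY − gA − gL = α(gK − gL).
4.1 + 0.8 − 1.3 = α × (11.9 − 1.3).
3.6 = 10.6 α, so α = 0.33962.

0.340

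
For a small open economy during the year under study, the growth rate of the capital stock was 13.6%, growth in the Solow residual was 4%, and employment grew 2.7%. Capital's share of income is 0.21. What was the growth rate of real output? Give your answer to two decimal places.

8.99%

Labor's share = 1 − 0.21 = 0.79.
The capital stock: 0.21 × 13.6 = 2.856 pp.
Employment: 0.79 × 2.7 = 2.133 pp.
Output growth = 4 + 4.989 = 8.989%.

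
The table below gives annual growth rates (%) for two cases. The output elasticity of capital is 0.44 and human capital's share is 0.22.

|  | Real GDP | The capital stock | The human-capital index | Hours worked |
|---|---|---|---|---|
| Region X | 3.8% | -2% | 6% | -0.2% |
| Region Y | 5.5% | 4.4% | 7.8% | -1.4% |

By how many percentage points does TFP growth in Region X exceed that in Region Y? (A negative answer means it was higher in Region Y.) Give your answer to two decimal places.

1.10 percentage points

Labor's share = 1 − 0.44 − 0.22 = 0.34.
Region X: TFP = 3.8 + 0.88 − 1.32 + 0.068 = 3.428%.
Region Y: TFP = 5.5 − 1.936 − 1.716 + 0.476 = 2.324%.
Difference = 3.428 − (2.324) = 1.104 pp.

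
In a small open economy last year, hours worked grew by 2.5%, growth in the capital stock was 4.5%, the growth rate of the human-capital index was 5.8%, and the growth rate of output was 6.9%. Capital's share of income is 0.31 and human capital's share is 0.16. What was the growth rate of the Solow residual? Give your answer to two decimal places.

The Solow residual grew 3.25%.

Labor's share = 1 − 0.31 − 0.16 = 0.53.
The capital stock: 0.31 × 4.5 = 1.395 pp.
The human-capital index: 0.16 × 5.8 = 0.928 pp.
Hours worked: 0.53 × 2.5 = 1.325 pp.
TFP growth = 6.9 − 3.648 = 3.252%.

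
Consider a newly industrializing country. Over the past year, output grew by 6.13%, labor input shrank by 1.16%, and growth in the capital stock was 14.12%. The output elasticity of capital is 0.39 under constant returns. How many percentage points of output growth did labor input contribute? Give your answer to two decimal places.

Labor's share = 1 − 0.39 = 0.61.
Contribution = share × growth = 0.61 × (-1.16) = -0.7076 pp.

-0.71 percentage points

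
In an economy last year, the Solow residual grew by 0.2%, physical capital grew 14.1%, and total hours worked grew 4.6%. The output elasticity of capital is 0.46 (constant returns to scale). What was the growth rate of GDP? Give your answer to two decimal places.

Labor's share = 1 − 0.46 = 0.54.
Physical capital: 0.46 × 14.1 = 6.486 pp.
Total hours worked: 0.54 × 4.6 = 2.484 pp.
Output growth = 0.2 + 8.97 = 9.17%.

9.17%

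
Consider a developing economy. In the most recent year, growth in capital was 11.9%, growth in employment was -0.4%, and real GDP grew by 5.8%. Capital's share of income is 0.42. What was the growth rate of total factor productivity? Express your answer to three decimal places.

Labor's share = 1 − 0.42 = 0.58.
Capital: 0.42 × 11.9 = 4.998 pp.
Employment: 0.58 × (-0.4) = -0.232 pp.
TFP growth = 5.8 − 4.766 = 1.034%.

1.034%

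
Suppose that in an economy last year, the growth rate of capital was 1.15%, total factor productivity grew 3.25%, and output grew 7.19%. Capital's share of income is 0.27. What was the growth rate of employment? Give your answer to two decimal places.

Labor's share = 1 − 0.27 = 0.73.
gY = gA + 0.27×1.15 + 0.73×g.
0.73×g = 7.19 − 3.25 − 0.3105 = 3.6295.
g = 3.6295 / 0.73 = 4.9719%.

4.97%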